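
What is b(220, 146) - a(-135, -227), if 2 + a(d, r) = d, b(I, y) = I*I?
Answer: 48537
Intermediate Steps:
b(I, y) = I**2
a(d, r) = -2 + d
b(220, 146) - a(-135, -227) = 220**2 - (-2 - 135) = 48400 - 1*(-137) = 48400 + 137 = 48537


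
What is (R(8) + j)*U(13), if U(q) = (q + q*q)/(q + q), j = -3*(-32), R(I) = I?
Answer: 728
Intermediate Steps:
j = 96
U(q) = (q + q²)/(2*q) (U(q) = (q + q²)/((2*q)) = (q + q²)*(1/(2*q)) = (q + q²)/(2*q))
(R(8) + j)*U(13) = (8 + 96)*(½ + (½)*13) = 104*(½ + 13/2) = 104*7 = 728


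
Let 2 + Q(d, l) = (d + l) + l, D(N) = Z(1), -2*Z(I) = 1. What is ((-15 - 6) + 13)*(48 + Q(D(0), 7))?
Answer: -476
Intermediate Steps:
Z(I) = -1/2 (Z(I) = -1/2*1 = -1/2)
D(N) = -1/2
Q(d, l) = -2 + d + 2*l (Q(d, l) = -2 + ((d + l) + l) = -2 + (d + 2*l) = -2 + d + 2*l)
((-15 - 6) + 13)*(48 + Q(D(0), 7)) = ((-15 - 6) + 13)*(48 + (-2 - 1/2 + 2*7)) = (-21 + 13)*(48 + (-2 - 1/2 + 14)) = -8*(48 + 23/2) = -8*119/2 = -476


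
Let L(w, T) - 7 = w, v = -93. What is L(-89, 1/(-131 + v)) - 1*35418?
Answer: -35500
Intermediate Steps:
L(w, T) = 7 + w
L(-89, 1/(-131 + v)) - 1*35418 = (7 - 89) - 1*35418 = -82 - 35418 = -35500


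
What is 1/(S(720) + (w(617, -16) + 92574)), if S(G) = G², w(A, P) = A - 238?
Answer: 1/611353 ≈ 1.6357e-6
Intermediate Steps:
w(A, P) = -238 + A
1/(S(720) + (w(617, -16) + 92574)) = 1/(720² + ((-238 + 617) + 92574)) = 1/(518400 + (379 + 92574)) = 1/(518400 + 92953) = 1/611353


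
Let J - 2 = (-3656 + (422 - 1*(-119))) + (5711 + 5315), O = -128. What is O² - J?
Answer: 8471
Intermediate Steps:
J = 7913 (J = 2 + ((-3656 + (422 - 1*(-119))) + (5711 + 5315)) = 2 + ((-3656 + (422 + 119)) + 11026) = 2 + ((-3656 + 541) + 11026) = 2 + (-3115 + 11026) = 2 + 7911 = 7913)
O² - J = (-128)² - 1*7913 = 16384 - 7913 = 8471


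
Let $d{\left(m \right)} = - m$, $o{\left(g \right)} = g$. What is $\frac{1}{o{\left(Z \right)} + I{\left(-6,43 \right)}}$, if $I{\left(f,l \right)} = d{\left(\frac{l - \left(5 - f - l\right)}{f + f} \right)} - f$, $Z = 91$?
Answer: $\frac{4}{413} \approx 0.0096852$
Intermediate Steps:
$I{\left(f,l \right)} = - f - \frac{-5 + f + 2 l}{2 f}$ ($I{\left(f,l \right)} = - \frac{l - \left(5 - f - l\right)}{f + f} - f = - \frac{l + \left(-5 + f + l\right)}{2 f} - f = - \left(-5 + f + 2 l\right) \frac{1}{2 f} - f = - \frac{-5 + f + 2 l}{2 f} - f = - f - \frac{-5 + f + 2 l}{2 f}$)
$\frac{1}{o{\left(Z \right)} + I{\left(-6,43 \right)}} = \frac{1}{91 + \frac{\frac{5}{2} - 43 - \left(-6\right)^{2} - -3}{-6}} = \frac{1}{91 - \frac{\frac{5}{2} - 43 - 36 + 3}{6}} = \frac{1}{91 - - \frac{49}{4}} = \frac{1}{91 + \frac{49}{4}} = \frac{1}{\frac{413}{4}} = \frac{4}{413}$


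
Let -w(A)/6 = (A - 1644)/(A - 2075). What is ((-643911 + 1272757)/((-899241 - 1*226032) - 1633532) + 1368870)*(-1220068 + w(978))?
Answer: -722066270548877914624/432344155 ≈ -1.6701e+12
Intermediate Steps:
w(A) = -6*(-1644 + A)/(-2075 + A) (w(A) = -6*(A - 1644)/(A - 2075) = -6*(-1644 + A)/(-2075 + A))
((-643911 + 1272757)/((-899241 - 1*226032) - 1633532) + 1368870)*(-1220068 + w(978)) = ((-643911 + 1272757)/((-899241 - 1*226032) - 1633532) + 1368870)*(-1220068 + 6*(1644 - 1*978)/(-2075 + 978)) = (628846/((-899241 - 226032) - 1633532) + 1368870)*(-1220068 + 6*(1644 - 978)/(-1097)) = (628846/(-1125273 - 1633532) + 1368870)*(-1220068 + 6*(-1/1097)*666) = (628846/(-2758805) + 1368870)*(-1220068 - 3996/1097) = (628846*(-1/2758805) + 1368870)*(-1338418592/1097) = (-628846/2758805 + 1368870)*(-1338418592/1097) = (3776444771504/2758805)*(-1338418592/1097) = -722066270548877914624/432344155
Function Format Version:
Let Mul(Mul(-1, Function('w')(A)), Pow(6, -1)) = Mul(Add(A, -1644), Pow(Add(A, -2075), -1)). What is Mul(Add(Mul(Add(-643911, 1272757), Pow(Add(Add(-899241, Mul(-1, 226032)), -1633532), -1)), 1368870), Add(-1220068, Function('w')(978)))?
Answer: Rational(-722066270548877914624, 432344155) ≈ -1.6701e+12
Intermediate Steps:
Function('w')(A) = Mul(-6, Pow(Add(-2075, A), -1), Add(-1644, A)) (Function('w')(A) = Mul(-6, Mul(Add(A, -1644), Pow(Add(A, -2075), -1))) = Mul(-6, Mul(Add(-1644, A), Pow(Add(-2075, A), -1))) = Mul(-6, Mul(Pow(Add(-2075, A), -1), Add(-1644, A))) = Mul(-6, Pow(Add(-2075, A), -1), Add(-1644, A)))
Mul(Add(Mul(Add(-643911, 1272757), Pow(Add(Add(-899241, Mul(-1, 226032)), -1633532), -1)), 1368870), Add(-1220068, Function('w')(978))) = Mul(Add(Mul(Add(-643911, 1272757), Pow(Add(Add(-899241, Mul(-1, 226032)), -1633532), -1)), 1368870), Add(-1220068, Mul(6, Pow(Add(-2075, 978), -1), Add(1644, Mul(-1, 978))))) = Mul(Add(Mul(628846, Pow(Add(Add(-899241, -226032), -1633532), -1)), 1368870), Add(-1220068, Mul(6, Pow(-1097, -1), Add(1644, -978)))) = Mul(Add(Mul(628846, Pow(Add(-1125273, -1633532), -1)), 1368870), Add(-1220068, Mul(6, Rational(-1, 1097), 666))) = Mul(Add(Mul(628846, Pow(-2758805, -1)), 1368870), Add(-1220068, Rational(-3996, 1097))) = Mul(Add(Mul(628846, Rational(-1, 2758805)), 1368870), Rational(-1338418592, 1097)) = Mul(Add(Rational(-628846, 2758805), 1368870), Rational(-1338418592, 1097)) = Mul(Rational(3776444771504, 2758805), Rational(-1338418592, 1097)) = Rational(-722066270548877914624, 432344155)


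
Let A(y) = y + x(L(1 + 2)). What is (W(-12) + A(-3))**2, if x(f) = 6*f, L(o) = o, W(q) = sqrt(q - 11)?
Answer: (15 + I*sqrt(23))**2 ≈ 202.0 + 143.88*I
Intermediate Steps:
W(q) = sqrt(-11 + q)
A(y) = 18 + y (A(y) = y + 6*(1 + 2) = y + 6*3 = y + 18 = 18 + y)
(W(-12) + A(-3))**2 = (sqrt(-11 - 12) + (18 - 3))**2 = (sqrt(-23) + 15)**2 = (I*sqrt(23) + 15)**2 = (15 + I*sqrt(23))**2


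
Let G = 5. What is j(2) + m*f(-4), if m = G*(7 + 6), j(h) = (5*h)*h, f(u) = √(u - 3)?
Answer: 20 + 65*I*√7 ≈ 20.0 + 171.97*I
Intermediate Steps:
f(u) = √(-3 + u)
j(h) = 5*h²
m = 65 (m = 5*(7 + 6) = 5*13 = 65)
j(2) + m*f(-4) = 5*2² + 65*√(-3 - 4) = 5*4 + 65*√(-7) = 20 + 65*(I*√7) = 20 + 65*I*√7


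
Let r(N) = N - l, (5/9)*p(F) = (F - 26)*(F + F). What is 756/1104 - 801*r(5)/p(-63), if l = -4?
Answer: 211/644 ≈ 0.32764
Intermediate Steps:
p(F) = 18*F*(-26 + F)/5 (p(F) = 9*((F - 26)*(F + F))/5 = 9*((-26 + F)*(2*F))/5 = 9*(2*F*(-26 + F))/5 = 18*F*(-26 + F)/5)
r(N) = 4 + N (r(N) = N - 1*(-4) = N + 4 = 4 + N)
756/1104 - 801*r(5)/p(-63) = 756/1104 - 801*(-5*(4 + 5)/(1134*(-26 - 63))) = 756*(1/1104) - 801/(((18/5)*(-63)*(-89))/9) = 63/92 - 801/((100926/5)*(⅑)) = 63/92 - 801/11214/5 = 63/92 - 801*5/11214 = 63/92 - 5/14 = 211/644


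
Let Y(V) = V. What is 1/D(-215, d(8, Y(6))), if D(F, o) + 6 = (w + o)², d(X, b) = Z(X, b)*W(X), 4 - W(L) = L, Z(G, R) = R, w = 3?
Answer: 1/435 ≈ 0.0022989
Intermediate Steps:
W(L) = 4 - L
d(X, b) = b*(4 - X)
D(F, o) = -6 + (3 + o)²
1/D(-215, d(8, Y(6))) = 1/(-6 + (3 + 6*(4 - 1*8))²) = 1/(-6 + (3 + 6*(4 - 8))²) = 1/(-6 + (3 + 6*(-4))²) = 1/(-6 + (3 - 24)²) = 1/(-6 + (-21)²) = 1/(-6 + 441) = 1/435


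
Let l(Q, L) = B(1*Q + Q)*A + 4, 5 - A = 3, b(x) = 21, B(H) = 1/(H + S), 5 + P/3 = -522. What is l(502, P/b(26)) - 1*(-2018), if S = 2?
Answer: 1017067/503 ≈ 2022.0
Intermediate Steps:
P = -1581 (P = -15 + 3*(-522) = -15 - 1566 = -1581)
B(H) = 1/(2 + H) (B(H) = 1/(H + 2) = 1/(2 + H))
A = 2 (A = 5 - 1*3 = 5 - 3 = 2)
l(Q, L) = 4 + 2/(2 + 2*Q) (l(Q, L) = 2/(2 + (1*Q + Q)) + 4 = 2/(2 + (Q + Q)) + 4 = 2/(2 + 2*Q) + 4 = 4 + 2/(2 + 2*Q))
l(502, P/b(26)) - 1*(-2018) = (5 + 4*502)/(1 + 502) - 1*(-2018) = (5 + 2008)/503 + 2018 = (1/503)*2013 + 2018 = 2013/503 + 2018 = 1017067/503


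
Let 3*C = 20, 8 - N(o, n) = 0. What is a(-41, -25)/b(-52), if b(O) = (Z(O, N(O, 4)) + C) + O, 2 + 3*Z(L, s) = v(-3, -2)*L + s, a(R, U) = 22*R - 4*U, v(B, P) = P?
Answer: 1203/13 ≈ 92.538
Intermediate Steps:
N(o, n) = 8 (N(o, n) = 8 - 1*0 = 8 + 0 = 8)
C = 20/3 (C = (1/3)*20 = 20/3 ≈ 6.6667)
a(R, U) = -4*U + 22*R
Z(L, s) = -2/3 - 2*L/3 + s/3 (Z(L, s) = -2/3 + (-2*L + s)/3 = -2/3 + (s - 2*L)/3 = -2/3 + (-2*L/3 + s/3) = -2/3 - 2*L/3 + s/3)
b(O) = 26/3 + O/3 (b(O) = ((-2/3 - 2*O/3 + (1/3)*8) + 20/3) + O = ((-2/3 - 2*O/3 + 8/3) + 20/3) + O = ((2 - 2*O/3) + 20/3) + O = (26/3 - 2*O/3) + O = 26/3 + O/3)
a(-41, -25)/b(-52) = (-4*(-25) + 22*(-41))/(26/3 + (1/3)*(-52)) = (100 - 902)/(26/3 - 52/3) = -802/(-26/3) = -802*(-3/26) = 1203/13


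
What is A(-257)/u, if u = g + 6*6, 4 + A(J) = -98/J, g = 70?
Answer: -465/13621 ≈ -0.034138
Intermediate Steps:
A(J) = -4 - 98/J
u = 106 (u = 70 + 6*6 = 70 + 36 = 106)
A(-257)/u = (-4 - 98/(-257))/106 = (-4 - 98*(-1/257))*(1/106) = (-4 + 98/257)*(1/106) = -930/257*1/106 = -465/13621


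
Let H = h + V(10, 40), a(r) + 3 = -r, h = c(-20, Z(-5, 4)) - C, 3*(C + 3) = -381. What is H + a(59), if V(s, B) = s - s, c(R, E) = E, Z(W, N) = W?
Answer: 63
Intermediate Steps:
V(s, B) = 0
C = -130 (C = -3 + (⅓)*(-381) = -3 - 127 = -130)
h = 125 (h = -5 - 1*(-130) = -5 + 130 = 125)
a(r) = -3 - r
H = 125 (H = 125 + 0 = 125)
H + a(59) = 125 + (-3 - 1*59) = 125 + (-3 - 59) = 125 - 62 = 63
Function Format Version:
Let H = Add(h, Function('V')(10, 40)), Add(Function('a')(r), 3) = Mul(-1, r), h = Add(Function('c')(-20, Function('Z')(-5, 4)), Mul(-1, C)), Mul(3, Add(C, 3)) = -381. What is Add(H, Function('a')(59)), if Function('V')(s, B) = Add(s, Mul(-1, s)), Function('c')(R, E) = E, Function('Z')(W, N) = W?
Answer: 63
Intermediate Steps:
Function('V')(s, B) = 0
C = -130 (C = Add(-3, Mul(Rational(1, 3), -381)) = Add(-3, -127) = -130)
h = 125 (h = Add(-5, Mul(-1, -130)) = Add(-5, 130) = 125)
Function('a')(r) = Add(-3, Mul(-1, r))
H = 125 (H = Add(125, 0) = 125)
Add(H, Function('a')(59)) = Add(125, Add(-3, Mul(-1, 59))) = Add(125, Add(-3, -59)) = Add(125, -62) = 63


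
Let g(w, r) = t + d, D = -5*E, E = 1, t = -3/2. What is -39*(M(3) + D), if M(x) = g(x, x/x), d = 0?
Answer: 507/2 ≈ 253.50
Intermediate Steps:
t = -3/2 (t = -3*½ = -3/2 ≈ -1.5000)
D = -5 (D = -5*1 = -5)
g(w, r) = -3/2 (g(w, r) = -3/2 + 0 = -3/2)
M(x) = -3/2
-39*(M(3) + D) = -39*(-3/2 - 5) = -39*(-13/2) = 507/2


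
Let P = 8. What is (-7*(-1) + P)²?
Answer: 225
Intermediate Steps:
(-7*(-1) + P)² = (-7*(-1) + 8)² = (7 + 8)² = 15² = 225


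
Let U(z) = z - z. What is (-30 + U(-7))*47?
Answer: -1410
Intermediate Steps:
U(z) = 0
(-30 + U(-7))*47 = (-30 + 0)*47 = -30*47 = -1410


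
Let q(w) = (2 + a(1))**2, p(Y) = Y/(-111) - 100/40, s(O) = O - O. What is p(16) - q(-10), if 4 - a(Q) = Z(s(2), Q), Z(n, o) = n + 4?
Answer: -1475/222 ≈ -6.6441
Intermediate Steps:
s(O) = 0
p(Y) = -5/2 - Y/111 (p(Y) = Y*(-1/111) - 100*1/40 = -Y/111 - 5/2 = -5/2 - Y/111)
Z(n, o) = 4 + n
a(Q) = 0 (a(Q) = 4 - (4 + 0) = 4 - 1*4 = 4 - 4 = 0)
q(w) = 4 (q(w) = (2 + 0)**2 = 2**2 = 4)
p(16) - q(-10) = (-5/2 - 1/111*16) - 1*4 = (-5/2 - 16/111) - 4 = -587/222 - 4 = -1475/222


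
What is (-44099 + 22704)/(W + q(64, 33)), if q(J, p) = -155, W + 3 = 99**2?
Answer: -21395/9643 ≈ -2.2187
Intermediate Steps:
W = 9798 (W = -3 + 99**2 = -3 + 9801 = 9798)
(-44099 + 22704)/(W + q(64, 33)) = (-44099 + 22704)/(9798 - 155) = -21395/9643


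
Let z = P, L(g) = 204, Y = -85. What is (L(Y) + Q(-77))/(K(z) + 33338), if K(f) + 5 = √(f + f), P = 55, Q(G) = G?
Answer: 4233291/1111088779 - 127*√110/1111088779 ≈ 0.0038088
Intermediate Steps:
z = 55
K(f) = -5 + √2*√f (K(f) = -5 + √(f + f) = -5 + √(2*f) = -5 + √2*√f)
(L(Y) + Q(-77))/(K(z) + 33338) = (204 - 77)/((-5 + √2*√55) + 33338) = 127/((-5 + √110) + 33338) = 127/(33333 + √110)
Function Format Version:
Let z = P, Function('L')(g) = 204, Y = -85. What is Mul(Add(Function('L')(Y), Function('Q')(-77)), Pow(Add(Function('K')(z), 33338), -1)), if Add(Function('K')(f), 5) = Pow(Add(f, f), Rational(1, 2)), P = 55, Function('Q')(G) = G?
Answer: Add(Rational(4233291, 1111088779), Mul(Rational(-127, 1111088779), Pow(110, Rational(1, 2)))) ≈ 0.0038088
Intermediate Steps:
z = 55
Function('K')(f) = Add(-5, Mul(Pow(2, Rational(1, 2)), Pow(f, Rational(1, 2)))) (Function('K')(f) = Add(-5, Pow(Add(f, f), Rational(1, 2))) = Add(-5, Pow(Mul(2, f), Rational(1, 2))) = Add(-5, Mul(Pow(2, Rational(1, 2)), Pow(f, Rational(1, 2)))))
Mul(Add(Function('L')(Y), Function('Q')(-77)), Pow(Add(Function('K')(z), 33338), -1)) = Mul(Add(204, -77), Pow(Add(Add(-5, Mul(Pow(2, Rational(1, 2)), Pow(55, Rational(1, 2)))), 33338), -1)) = Mul(127, Pow(Add(Add(-5, Pow(110, Rational(1, 2))), 33338), -1)) = Mul(127, Pow(Add(33333, Pow(110, Rational(1, 2))), -1))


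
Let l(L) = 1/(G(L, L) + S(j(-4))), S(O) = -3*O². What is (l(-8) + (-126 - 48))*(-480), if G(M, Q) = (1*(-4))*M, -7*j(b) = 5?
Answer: 124671840/1493 ≈ 83504.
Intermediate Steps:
j(b) = -5/7 (j(b) = -⅐*5 = -5/7)
G(M, Q) = -4*M
l(L) = 1/(-75/49 - 4*L) (l(L) = 1/(-4*L - 3*(-5/7)²) = 1/(-4*L - 3*25/49) = 1/(-4*L - 75/49) = 1/(-75/49 - 4*L))
(l(-8) + (-126 - 48))*(-480) = (-49/(75 + 196*(-8)) + (-126 - 48))*(-480) = (-49/(75 - 1568) - 174)*(-480) = (-49/(-1493) - 174)*(-480) = (-49*(-1/1493) - 174)*(-480) = (49/1493 - 174)*(-480) = -259733/1493*(-480) = 124671840/1493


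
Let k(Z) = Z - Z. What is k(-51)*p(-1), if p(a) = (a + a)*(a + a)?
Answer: 0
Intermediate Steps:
p(a) = 4*a² (p(a) = (2*a)*(2*a) = 4*a²)
k(Z) = 0
k(-51)*p(-1) = 0*(4*(-1)²) = 0*(4*1) = 0*4 = 0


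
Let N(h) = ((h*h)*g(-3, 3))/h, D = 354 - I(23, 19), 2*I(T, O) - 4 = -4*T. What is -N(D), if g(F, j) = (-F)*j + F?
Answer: -2388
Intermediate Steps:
I(T, O) = 2 - 2*T (I(T, O) = 2 + (-4*T)/2 = 2 - 2*T)
g(F, j) = F - F*j (g(F, j) = -F*j + F = F - F*j)
D = 398 (D = 354 - (2 - 2*23) = 354 - (2 - 46) = 354 - 1*(-44) = 354 + 44 = 398)
N(h) = 6*h (N(h) = ((h*h)*(-3*(1 - 1*3)))/h = (h**2*(-3*(1 - 3)))/h = (h**2*(-3*(-2)))/h = (h**2*6)/h = (6*h**2)/h = 6*h)
-N(D) = -6*398 = -1*2388 = -2388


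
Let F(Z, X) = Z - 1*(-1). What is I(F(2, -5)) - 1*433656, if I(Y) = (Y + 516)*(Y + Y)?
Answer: -430542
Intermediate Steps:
F(Z, X) = 1 + Z (F(Z, X) = Z + 1 = 1 + Z)
I(Y) = 2*Y*(516 + Y) (I(Y) = (516 + Y)*(2*Y) = 2*Y*(516 + Y))
I(F(2, -5)) - 1*433656 = 2*(1 + 2)*(516 + (1 + 2)) - 1*433656 = 2*3*(516 + 3) - 433656 = 2*3*519 - 433656 = 3114 - 433656 = -430542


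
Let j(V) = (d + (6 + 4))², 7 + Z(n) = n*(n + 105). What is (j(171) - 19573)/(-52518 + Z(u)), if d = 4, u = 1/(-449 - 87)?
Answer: 618548288/1676697631 ≈ 0.36891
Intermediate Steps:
u = -1/536 (u = 1/(-536) = -1/536 ≈ -0.0018657)
Z(n) = -7 + n*(105 + n) (Z(n) = -7 + n*(n + 105) = -7 + n*(105 + n))
j(V) = 196 (j(V) = (4 + (6 + 4))² = (4 + 10)² = 14² = 196)
(j(171) - 19573)/(-52518 + Z(u)) = (196 - 19573)/(-52518 + (-7 + (-1/536)² + 105*(-1/536))) = -19377/(-52518 + (-7 + 1/287296 - 105/536)) = -19377/(-52518 - 2067351/287296) = -19377/(-15090278679/287296) = -19377*(-287296/15090278679) = 618548288/1676697631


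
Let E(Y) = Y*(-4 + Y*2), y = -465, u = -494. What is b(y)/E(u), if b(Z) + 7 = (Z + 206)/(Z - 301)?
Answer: -5103/375376768 ≈ -1.3594e-5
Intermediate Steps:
b(Z) = -7 + (206 + Z)/(-301 + Z) (b(Z) = -7 + (Z + 206)/(Z - 301) = -7 + (206 + Z)/(-301 + Z))
E(Y) = Y*(-4 + 2*Y)
b(y)/E(u) = (3*(771 - 2*(-465))/(-301 - 465))/((2*(-494)*(-2 - 494))) = (3*(771 + 930)/(-766))/((2*(-494)*(-496))) = (3*(-1/766)*1701)/490048 = -5103/766*1/490048 = -5103/375376768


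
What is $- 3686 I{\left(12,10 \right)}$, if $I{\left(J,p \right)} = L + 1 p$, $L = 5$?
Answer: $-55290$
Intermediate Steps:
$I{\left(J,p \right)} = 5 + p$ ($I{\left(J,p \right)} = 5 + 1 p = 5 + p$)
$- 3686 I{\left(12,10 \right)} = - 3686 \left(5 + 10\right) = \left(-3686\right) 15 = -55290$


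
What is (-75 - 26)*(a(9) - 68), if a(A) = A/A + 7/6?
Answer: 39895/6 ≈ 6649.2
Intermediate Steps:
a(A) = 13/6 (a(A) = 1 + 7*(1/6) = 1 + 7/6 = 13/6)
(-75 - 26)*(a(9) - 68) = (-75 - 26)*(13/6 - 68) = -101*(-395/6) = 39895/6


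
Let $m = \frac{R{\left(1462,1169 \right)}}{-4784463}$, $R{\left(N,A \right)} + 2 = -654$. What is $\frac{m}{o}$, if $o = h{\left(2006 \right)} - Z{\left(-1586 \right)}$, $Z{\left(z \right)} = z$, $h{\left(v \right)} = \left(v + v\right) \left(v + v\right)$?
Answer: $\frac{328}{38509496784495} \approx 8.5174 \cdot 10^{-12}$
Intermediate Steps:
$R{\left(N,A \right)} = -656$ ($R{\left(N,A \right)} = -2 - 654 = -656$)
$h{\left(v \right)} = 4 v^{2}$ ($h{\left(v \right)} = 2 v 2 v = 4 v^{2}$)
$o = 16097730$ ($o = 4 \cdot 2006^{2} - -1586 = 4 \cdot 4024036 + 1586 = 16096144 + 1586 = 16097730$)
$m = \frac{656}{4784463}$ ($m = - \frac{656}{-4784463} = \left(-656\right) \left(- \frac{1}{4784463}\right) = \frac{656}{4784463} \approx 0.00013711$)
$\frac{m}{o} = \frac{656}{4784463 \cdot 16097730} = \frac{656}{4784463} \cdot \frac{1}{16097730} = \frac{328}{38509496784495}$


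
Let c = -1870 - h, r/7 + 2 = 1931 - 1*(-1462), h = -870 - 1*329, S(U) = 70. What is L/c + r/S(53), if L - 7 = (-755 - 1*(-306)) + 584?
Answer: 2273941/6710 ≈ 338.89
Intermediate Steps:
h = -1199 (h = -870 - 329 = -1199)
L = 142 (L = 7 + ((-755 - 1*(-306)) + 584) = 7 + ((-755 + 306) + 584) = 7 + (-449 + 584) = 7 + 135 = 142)
r = 23737 (r = -14 + 7*(1931 - 1*(-1462)) = -14 + 7*(1931 + 1462) = -14 + 7*3393 = -14 + 23751 = 23737)
c = -671 (c = -1870 - 1*(-1199) = -1870 + 1199 = -671)
L/c + r/S(53) = 142/(-671) + 23737/70 = 142*(-1/671) + 23737*(1/70) = -142/671 + 3391/10 = 2273941/6710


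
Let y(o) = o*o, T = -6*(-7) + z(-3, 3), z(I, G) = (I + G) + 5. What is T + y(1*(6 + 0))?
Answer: 83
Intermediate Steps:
z(I, G) = 5 + G + I (z(I, G) = (G + I) + 5 = 5 + G + I)
T = 47 (T = -6*(-7) + (5 + 3 - 3) = 42 + 5 = 47)
y(o) = o²
T + y(1*(6 + 0)) = 47 + (1*(6 + 0))² = 47 + (1*6)² = 47 + 6² = 47 + 36 = 83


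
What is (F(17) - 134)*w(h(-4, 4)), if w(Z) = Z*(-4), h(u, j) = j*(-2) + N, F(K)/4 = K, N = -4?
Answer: -3168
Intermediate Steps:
F(K) = 4*K
h(u, j) = -4 - 2*j (h(u, j) = j*(-2) - 4 = -2*j - 4 = -4 - 2*j)
w(Z) = -4*Z
(F(17) - 134)*w(h(-4, 4)) = (4*17 - 134)*(-4*(-4 - 2*4)) = (68 - 134)*(-4*(-4 - 8)) = -(-264)*(-12) = -66*48 = -3168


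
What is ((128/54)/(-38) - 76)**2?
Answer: 1522560400/263169 ≈ 5785.5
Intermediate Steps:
((128/54)/(-38) - 76)**2 = ((128*(1/54))*(-1/38) - 76)**2 = ((64/27)*(-1/38) - 76)**2 = (-32/513 - 76)**2 = (-39020/513)**2 = 1522560400/263169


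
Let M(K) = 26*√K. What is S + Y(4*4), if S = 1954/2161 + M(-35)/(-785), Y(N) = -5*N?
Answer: -170926/2161 - 26*I*√35/785 ≈ -79.096 - 0.19595*I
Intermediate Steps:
S = 1954/2161 - 26*I*√35/785 (S = 1954/2161 + (26*√(-35))/(-785) = 1954*(1/2161) + (26*(I*√35))*(-1/785) = 1954/2161 + (26*I*√35)*(-1/785) = 1954/2161 - 26*I*√35/785 ≈ 0.90421 - 0.19595*I)
S + Y(4*4) = (1954/2161 - 26*I*√35/785) - 20*4 = (1954/2161 - 26*I*√35/785) - 5*16 = (1954/2161 - 26*I*√35/785) - 80 = -170926/2161 - 26*I*√35/785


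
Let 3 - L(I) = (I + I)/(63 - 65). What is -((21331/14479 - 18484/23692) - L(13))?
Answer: 1312709818/85759117 ≈ 15.307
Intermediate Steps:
L(I) = 3 + I (L(I) = 3 - (I + I)/(63 - 65) = 3 - 2*I/(-2) = 3 - 2*I*(-1)/2 = 3 - (-1)*I = 3 + I)
-((21331/14479 - 18484/23692) - L(13)) = -((21331/14479 - 18484/23692) - (3 + 13)) = -((21331*(1/14479) - 18484*1/23692) - 1*16) = -((21331/14479 - 4621/5923) - 16) = -(59436054/85759117 - 16) = -1*(-1312709818/85759117) = 1312709818/85759117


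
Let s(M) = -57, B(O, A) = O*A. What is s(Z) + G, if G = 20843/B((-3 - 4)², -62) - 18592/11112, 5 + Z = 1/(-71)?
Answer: -276538813/4219782 ≈ -65.534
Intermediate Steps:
B(O, A) = A*O
Z = -356/71 (Z = -5 + 1/(-71) = -5 - 1/71 = -356/71 ≈ -5.0141)
G = -36011239/4219782 (G = 20843/((-62*(-3 - 4)²)) - 18592/11112 = 20843/((-62*(-7)²)) - 18592*1/11112 = 20843/((-62*49)) - 2324/1389 = 20843/(-3038) - 2324/1389 = 20843*(-1/3038) - 2324/1389 = -20843/3038 - 2324/1389 = -36011239/4219782 ≈ -8.5339)
s(Z) + G = -57 - 36011239/4219782 = -276538813/4219782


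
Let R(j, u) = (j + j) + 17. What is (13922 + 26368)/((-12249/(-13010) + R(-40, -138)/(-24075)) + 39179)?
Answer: 280432501500/272706124079 ≈ 1.0283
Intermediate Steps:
R(j, u) = 17 + 2*j (R(j, u) = 2*j + 17 = 17 + 2*j)
(13922 + 26368)/((-12249/(-13010) + R(-40, -138)/(-24075)) + 39179) = (13922 + 26368)/((-12249/(-13010) + (17 + 2*(-40))/(-24075)) + 39179) = 40290/((-12249*(-1/13010) + (17 - 80)*(-1/24075)) + 39179) = 40290/((12249/13010 - 63*(-1/24075)) + 39179) = 40290/((12249/13010 + 7/2675) + 39179) = 40290/(6571429/6960350 + 39179) = 40290/(272706124079/6960350) = 40290*(6960350/272706124079) = 280432501500/272706124079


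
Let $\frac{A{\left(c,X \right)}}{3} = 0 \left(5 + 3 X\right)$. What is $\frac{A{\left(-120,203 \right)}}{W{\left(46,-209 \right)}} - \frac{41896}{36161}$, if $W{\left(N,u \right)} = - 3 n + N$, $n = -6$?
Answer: $- \frac{41896}{36161} \approx -1.1586$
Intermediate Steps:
$W{\left(N,u \right)} = 18 + N$ ($W{\left(N,u \right)} = \left(-3\right) \left(-6\right) + N = 18 + N$)
$A{\left(c,X \right)} = 0$ ($A{\left(c,X \right)} = 3 \cdot 0 \left(5 + 3 X\right) = 3 \cdot 0 = 0$)
$\frac{A{\left(-120,203 \right)}}{W{\left(46,-209 \right)}} - \frac{41896}{36161} = \frac{0}{18 + 46} - \frac{41896}{36161} = \frac{0}{64} - \frac{41896}{36161} = 0 \cdot \frac{1}{64} - \frac{41896}{36161} = 0 - \frac{41896}{36161} = - \frac{41896}{36161}$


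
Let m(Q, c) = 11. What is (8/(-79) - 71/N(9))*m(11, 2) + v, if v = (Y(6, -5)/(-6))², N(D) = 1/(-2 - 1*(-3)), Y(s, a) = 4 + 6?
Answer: -554108/711 ≈ -779.34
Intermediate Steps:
Y(s, a) = 10
N(D) = 1 (N(D) = 1/(-2 + 3) = 1/1 = 1)
v = 25/9 (v = (10/(-6))² = (10*(-⅙))² = (-5/3)² = 25/9 ≈ 2.7778)
(8/(-79) - 71/N(9))*m(11, 2) + v = (8/(-79) - 71/1)*11 + 25/9 = (8*(-1/79) - 71*1)*11 + 25/9 = (-8/79 - 71)*11 + 25/9 = -5617/79*11 + 25/9 = -61787/79 + 25/9 = -554108/711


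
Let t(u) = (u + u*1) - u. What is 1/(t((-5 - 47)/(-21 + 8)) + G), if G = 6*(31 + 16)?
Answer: 1/286 ≈ 0.0034965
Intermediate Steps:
G = 282 (G = 6*47 = 282)
t(u) = u (t(u) = (u + u) - u = 2*u - u = u)
1/(t((-5 - 47)/(-21 + 8)) + G) = 1/((-5 - 47)/(-21 + 8) + 282) = 1/(-52/(-13) + 282) = 1/(-52*(-1/13) + 282) = 1/(4 + 282) = 1/286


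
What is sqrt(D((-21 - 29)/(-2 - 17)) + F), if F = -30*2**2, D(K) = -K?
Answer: I*sqrt(44270)/19 ≈ 11.074*I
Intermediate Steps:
F = -120 (F = -30*4 = -120)
sqrt(D((-21 - 29)/(-2 - 17)) + F) = sqrt(-(-21 - 29)/(-2 - 17) - 120) = sqrt(-(-50)/(-19) - 120) = sqrt(-(-50)*(-1)/19 - 120) = sqrt(-1*50/19 - 120) = sqrt(-50/19 - 120) = sqrt(-2330/19) = I*sqrt(44270)/19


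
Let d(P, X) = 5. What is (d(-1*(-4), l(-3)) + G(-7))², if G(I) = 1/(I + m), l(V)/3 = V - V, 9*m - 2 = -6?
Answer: 106276/4489 ≈ 23.675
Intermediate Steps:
m = -4/9 (m = 2/9 + (⅑)*(-6) = 2/9 - ⅔ = -4/9 ≈ -0.44444)
l(V) = 0 (l(V) = 3*(V - V) = 3*0 = 0)
G(I) = 1/(-4/9 + I) (G(I) = 1/(I - 4/9) = 1/(-4/9 + I))
(d(-1*(-4), l(-3)) + G(-7))² = (5 + 9/(-4 + 9*(-7)))² = (5 + 9/(-4 - 63))² = (5 + 9/(-67))² = (5 + 9*(-1/67))² = (5 - 9/67)² = (326/67)² = 106276/4489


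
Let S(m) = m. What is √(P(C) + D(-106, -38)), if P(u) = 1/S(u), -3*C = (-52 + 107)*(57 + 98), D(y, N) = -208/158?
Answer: I*√23890501943/134695 ≈ 1.1475*I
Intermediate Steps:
D(y, N) = -104/79 (D(y, N) = -208*1/158 = -104/79)
C = -8525/3 (C = -(-52 + 107)*(57 + 98)/3 = -55*155/3 = -⅓*8525 = -8525/3 ≈ -2841.7)
P(u) = 1/u
√(P(C) + D(-106, -38)) = √(1/(-8525/3) - 104/79) = √(-3/8525 - 104/79) = √(-886837/673475) = I*√23890501943/134695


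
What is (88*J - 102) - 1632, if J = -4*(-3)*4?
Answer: 2490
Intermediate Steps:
J = 48 (J = 12*4 = 48)
(88*J - 102) - 1632 = (88*48 - 102) - 1632 = (4224 - 102) - 1632 = 4122 - 1632 = 2490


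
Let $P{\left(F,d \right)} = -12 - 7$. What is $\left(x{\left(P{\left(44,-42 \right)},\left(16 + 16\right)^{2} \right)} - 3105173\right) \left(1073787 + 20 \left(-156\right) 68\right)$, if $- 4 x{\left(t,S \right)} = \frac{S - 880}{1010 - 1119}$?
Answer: $- \frac{291629566696767}{109} \approx -2.6755 \cdot 10^{12}$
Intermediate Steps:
$P{\left(F,d \right)} = -19$ ($P{\left(F,d \right)} = -12 - 7 = -19$)
$x{\left(t,S \right)} = - \frac{220}{109} + \frac{S}{436}$ ($x{\left(t,S \right)} = - \frac{\left(S - 880\right) \frac{1}{1010 - 1119}}{4} = - \frac{\left(-880 + S\right) \frac{1}{-109}}{4} = - \frac{\left(-880 + S\right) \left(- \frac{1}{109}\right)}{4} = - \frac{\frac{880}{109} - \frac{S}{109}}{4} = - \frac{220}{109} + \frac{S}{436}$)
$\left(x{\left(P{\left(44,-42 \right)},\left(16 + 16\right)^{2} \right)} - 3105173\right) \left(1073787 + 20 \left(-156\right) 68\right) = \left(\left(- \frac{220}{109} + \frac{\left(16 + 16\right)^{2}}{436}\right) - 3105173\right) \left(1073787 + 20 \left(-156\right) 68\right) = \left(\left(- \frac{220}{109} + \frac{32^{2}}{436}\right) - 3105173\right) \left(1073787 - 212160\right) = \left(\left(- \frac{220}{109} + \frac{1}{436} \cdot 1024\right) - 3105173\right) \left(1073787 - 212160\right) = \left(\left(- \frac{220}{109} + \frac{256}{109}\right) - 3105173\right) 861627 = \left(\frac{36}{109} - 3105173\right) 861627 = \left(- \frac{338463821}{109}\right) 861627 = - \frac{291629566696767}{109}$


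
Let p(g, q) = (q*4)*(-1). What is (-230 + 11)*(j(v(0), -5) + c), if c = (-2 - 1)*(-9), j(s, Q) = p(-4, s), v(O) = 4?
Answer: -2409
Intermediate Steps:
p(g, q) = -4*q (p(g, q) = (4*q)*(-1) = -4*q)
j(s, Q) = -4*s
c = 27 (c = -3*(-9) = 27)
(-230 + 11)*(j(v(0), -5) + c) = (-230 + 11)*(-4*4 + 27) = -219*(-16 + 27) = -219*11 = -2409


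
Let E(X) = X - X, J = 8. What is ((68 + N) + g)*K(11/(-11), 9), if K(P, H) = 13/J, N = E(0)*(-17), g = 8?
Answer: 247/2 ≈ 123.50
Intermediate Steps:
E(X) = 0
N = 0 (N = 0*(-17) = 0)
K(P, H) = 13/8
((68 + N) + g)*K(11/(-11), 9) = ((68 + 0) + 8)*(13/8) = (68 + 8)*(13/8) = 76*(13/8) = 247/2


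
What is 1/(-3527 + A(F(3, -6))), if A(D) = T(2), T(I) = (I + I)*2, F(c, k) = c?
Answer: -1/3519 ≈ -0.00028417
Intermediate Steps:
T(I) = 4*I (T(I) = (2*I)*2 = 4*I)
A(D) = 8 (A(D) = 4*2 = 8)
1/(-3527 + A(F(3, -6))) = 1/(-3527 + 8) = 1/(-3519) = -1/3519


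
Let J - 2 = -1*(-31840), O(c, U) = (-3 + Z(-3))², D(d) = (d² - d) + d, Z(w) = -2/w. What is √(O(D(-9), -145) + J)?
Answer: √286627/3 ≈ 178.46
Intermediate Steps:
D(d) = d²
O(c, U) = 49/9 (O(c, U) = (-3 - 2/(-3))² = (-3 - 2*(-⅓))² = (-3 + ⅔)² = (-7/3)² = 49/9)
J = 31842 (J = 2 - 1*(-31840) = 2 + 31840 = 31842)
√(O(D(-9), -145) + J) = √(49/9 + 31842) = √(286627/9) = √286627/3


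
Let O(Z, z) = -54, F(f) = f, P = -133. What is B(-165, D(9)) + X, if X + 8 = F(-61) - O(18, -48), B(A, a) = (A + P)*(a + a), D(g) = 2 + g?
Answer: -6571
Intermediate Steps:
B(A, a) = 2*a*(-133 + A) (B(A, a) = (A - 133)*(a + a) = (-133 + A)*(2*a) = 2*a*(-133 + A))
X = -15 (X = -8 + (-61 - 1*(-54)) = -8 + (-61 + 54) = -8 - 7 = -15)
B(-165, D(9)) + X = 2*(2 + 9)*(-133 - 165) - 15 = 2*11*(-298) - 15 = -6556 - 15 = -6571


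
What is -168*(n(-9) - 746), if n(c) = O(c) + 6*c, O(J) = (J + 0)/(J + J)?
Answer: 134316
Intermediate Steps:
O(J) = 1/2 (O(J) = J/((2*J)) = J*(1/(2*J)) = 1/2)
n(c) = 1/2 + 6*c
-168*(n(-9) - 746) = -168*((1/2 + 6*(-9)) - 746) = -168*((1/2 - 54) - 746) = -168*(-107/2 - 746) = -168*(-1599/2) = 134316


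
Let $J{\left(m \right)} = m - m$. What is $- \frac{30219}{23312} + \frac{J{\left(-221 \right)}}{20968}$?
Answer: $- \frac{30219}{23312} \approx -1.2963$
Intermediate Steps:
$J{\left(m \right)} = 0$
$- \frac{30219}{23312} + \frac{J{\left(-221 \right)}}{20968} = - \frac{30219}{23312} + \frac{0}{20968} = \left(-30219\right) \frac{1}{23312} + 0 \cdot \frac{1}{20968} = - \frac{30219}{23312} + 0 = - \frac{30219}{23312}$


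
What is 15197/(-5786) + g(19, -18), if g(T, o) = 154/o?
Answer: -582295/52074 ≈ -11.182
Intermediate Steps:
15197/(-5786) + g(19, -18) = 15197/(-5786) + 154/(-18) = 15197*(-1/5786) + 154*(-1/18) = -15197/5786 - 77/9 = -582295/52074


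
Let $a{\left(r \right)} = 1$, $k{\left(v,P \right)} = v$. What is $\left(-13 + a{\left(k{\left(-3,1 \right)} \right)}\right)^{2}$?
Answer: $144$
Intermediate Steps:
$\left(-13 + a{\left(k{\left(-3,1 \right)} \right)}\right)^{2} = \left(-13 + 1\right)^{2} = \left(-12\right)^{2} = 144$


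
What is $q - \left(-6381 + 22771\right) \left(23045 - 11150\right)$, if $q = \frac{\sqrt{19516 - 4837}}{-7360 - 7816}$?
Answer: $-194959050 - \frac{3 \sqrt{1631}}{15176} \approx -1.9496 \cdot 10^{8}$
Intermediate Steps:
$q = - \frac{3 \sqrt{1631}}{15176}$ ($q = \frac{\sqrt{14679}}{-7360 - 7816} = \frac{3 \sqrt{1631}}{-15176} = 3 \sqrt{1631} \left(- \frac{1}{15176}\right) = - \frac{3 \sqrt{1631}}{15176} \approx -0.0079835$)
$q - \left(-6381 + 22771\right) \left(23045 - 11150\right) = - \frac{3 \sqrt{1631}}{15176} - \left(-6381 + 22771\right) \left(23045 - 11150\right) = - \frac{3 \sqrt{1631}}{15176} - 16390 \cdot 11895 = - \frac{3 \sqrt{1631}}{15176} - 194959050 = -194959050 - \frac{3 \sqrt{1631}}{15176}$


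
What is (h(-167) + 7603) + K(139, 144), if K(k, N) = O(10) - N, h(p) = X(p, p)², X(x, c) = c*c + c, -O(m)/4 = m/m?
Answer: 768516739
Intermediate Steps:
O(m) = -4 (O(m) = -4*m/m = -4*1 = -4)
X(x, c) = c + c² (X(x, c) = c² + c = c + c²)
h(p) = p²*(1 + p)² (h(p) = (p*(1 + p))² = p²*(1 + p)²)
K(k, N) = -4 - N
(h(-167) + 7603) + K(139, 144) = ((-167)²*(1 - 167)² + 7603) + (-4 - 1*144) = (27889*(-166)² + 7603) + (-4 - 144) = (27889*27556 + 7603) - 148 = (768509284 + 7603) - 148 = 768516887 - 148 = 768516739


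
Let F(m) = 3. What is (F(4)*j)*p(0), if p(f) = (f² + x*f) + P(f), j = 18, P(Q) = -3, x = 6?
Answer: -162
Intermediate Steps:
p(f) = -3 + f² + 6*f (p(f) = (f² + 6*f) - 3 = -3 + f² + 6*f)
(F(4)*j)*p(0) = (3*18)*(-3 + 0² + 6*0) = 54*(-3 + 0 + 0) = 54*(-3) = -162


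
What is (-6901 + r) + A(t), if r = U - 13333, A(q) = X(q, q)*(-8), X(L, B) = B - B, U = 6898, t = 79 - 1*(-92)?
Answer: -13336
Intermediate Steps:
t = 171 (t = 79 + 92 = 171)
X(L, B) = 0
A(q) = 0 (A(q) = 0*(-8) = 0)
r = -6435 (r = 6898 - 13333 = -6435)
(-6901 + r) + A(t) = (-6901 - 6435) + 0 = -13336 + 0 = -13336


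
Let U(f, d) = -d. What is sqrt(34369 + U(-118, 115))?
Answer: 3*sqrt(3806) ≈ 185.08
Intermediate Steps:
sqrt(34369 + U(-118, 115)) = sqrt(34369 - 1*115) = sqrt(34369 - 115) = sqrt(34254) = 3*sqrt(3806)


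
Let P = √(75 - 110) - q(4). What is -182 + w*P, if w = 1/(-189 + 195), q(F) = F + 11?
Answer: -369/2 + I*√35/6 ≈ -184.5 + 0.98601*I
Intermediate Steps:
q(F) = 11 + F
P = -15 + I*√35 (P = √(75 - 110) - (11 + 4) = √(-35) - 1*15 = I*√35 - 15 = -15 + I*√35 ≈ -15.0 + 5.9161*I)
w = ⅙ (w = 1/6 = ⅙ ≈ 0.16667)
-182 + w*P = -182 + (-15 + I*√35)/6 = -182 + (-5/2 + I*√35/6) = -369/2 + I*√35/6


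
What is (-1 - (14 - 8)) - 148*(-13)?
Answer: 1917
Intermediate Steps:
(-1 - (14 - 8)) - 148*(-13) = (-1 - 1*6) + 1924 = (-1 - 6) + 1924 = -7 + 1924 = 1917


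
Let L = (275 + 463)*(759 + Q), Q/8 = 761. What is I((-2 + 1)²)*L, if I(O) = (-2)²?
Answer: 20212344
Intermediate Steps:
Q = 6088 (Q = 8*761 = 6088)
I(O) = 4
L = 5053086 (L = (275 + 463)*(759 + 6088) = 738*6847 = 5053086)
I((-2 + 1)²)*L = 4*5053086 = 20212344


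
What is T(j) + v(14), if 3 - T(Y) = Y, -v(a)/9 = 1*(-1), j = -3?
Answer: 15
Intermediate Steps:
v(a) = 9 (v(a) = -9*(-1) = 9)
T(Y) = 3 - Y
T(j) + v(14) = (3 - 1*(-3)) + 9 = (3 + 3) + 9 = 6 + 9 = 15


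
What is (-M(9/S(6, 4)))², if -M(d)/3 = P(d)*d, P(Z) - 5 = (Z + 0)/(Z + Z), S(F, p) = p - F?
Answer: 88209/16 ≈ 5513.1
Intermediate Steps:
P(Z) = 11/2 (P(Z) = 5 + (Z + 0)/(Z + Z) = 5 + Z/((2*Z)) = 5 + Z*(1/(2*Z)) = 5 + ½ = 11/2)
M(d) = -33*d/2
(-M(9/S(6, 4)))² = (-(-33)*9/(4 - 1*6)/2)² = (-(-33)*9/(4 - 6)/2)² = (-(-33)*9/(-2)/2)² = (-(-33)*9*(-½)/2)² = (-(-33)*(-9)/(2*2))² = (-1*297/4)² = (-297/4)² = 88209/16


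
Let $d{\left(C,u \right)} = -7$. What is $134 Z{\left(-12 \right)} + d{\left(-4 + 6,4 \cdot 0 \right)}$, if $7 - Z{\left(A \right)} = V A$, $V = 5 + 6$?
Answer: $18619$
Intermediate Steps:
$V = 11$
$Z{\left(A \right)} = 7 - 11 A$
$134 Z{\left(-12 \right)} + d{\left(-4 + 6,4 \cdot 0 \right)} = 134 \left(7 - -132\right) - 7 = 134 \left(7 + 132\right) - 7 = 134 \cdot 139 - 7 = 18626 - 7 = 18619$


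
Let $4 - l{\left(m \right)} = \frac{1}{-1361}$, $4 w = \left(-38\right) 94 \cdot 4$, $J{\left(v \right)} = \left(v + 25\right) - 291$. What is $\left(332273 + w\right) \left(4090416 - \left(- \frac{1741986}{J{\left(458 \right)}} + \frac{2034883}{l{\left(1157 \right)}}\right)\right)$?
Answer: $\frac{68552972437915673}{58080} \approx 1.1803 \cdot 10^{12}$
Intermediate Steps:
$J{\left(v \right)} = -266 + v$ ($J{\left(v \right)} = \left(25 + v\right) - 291 = -266 + v$)
$w = -3572$ ($w = \frac{\left(-38\right) 94 \cdot 4}{4} = \frac{\left(-3572\right) 4}{4} = \frac{1}{4} \left(-14288\right) = -3572$)
$l{\left(m \right)} = \frac{5445}{1361}$ ($l{\left(m \right)} = 4 - \frac{1}{-1361} = 4 - - \frac{1}{1361} = 4 + \frac{1}{1361} = \frac{5445}{1361}$)
$\left(332273 + w\right) \left(4090416 - \left(- \frac{1741986}{J{\left(458 \right)}} + \frac{2034883}{l{\left(1157 \right)}}\right)\right) = \left(332273 - 3572\right) \left(4090416 + \left(\frac{1741986}{-266 + 458} - \frac{2034883}{\frac{5445}{1361}}\right)\right) = 328701 \left(4090416 + \left(\frac{1741986}{192} - \frac{2769475763}{5445}\right)\right) = 328701 \left(4090416 + \left(1741986 \cdot \frac{1}{192} - \frac{2769475763}{5445}\right)\right) = 328701 \left(4090416 + \left(\frac{290331}{32} - \frac{2769475763}{5445}\right)\right) = 328701 \left(4090416 - \frac{87042372121}{174240}\right) = 328701 \cdot \frac{625671711719}{174240} = \frac{68552972437915673}{58080}$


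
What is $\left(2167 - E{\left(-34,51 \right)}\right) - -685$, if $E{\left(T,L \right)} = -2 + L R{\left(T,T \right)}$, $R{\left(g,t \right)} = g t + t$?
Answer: $-54368$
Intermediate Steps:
$R{\left(g,t \right)} = t + g t$
$E{\left(T,L \right)} = -2 + L T \left(1 + T\right)$
$\left(2167 - E{\left(-34,51 \right)}\right) - -685 = \left(2167 - \left(-2 + 51 \left(-34\right) \left(1 - 34\right)\right)\right) - -685 = \left(2167 - \left(-2 + 51 \left(-34\right) \left(-33\right)\right)\right) + 685 = \left(2167 - \left(-2 + 57222\right)\right) + 685 = \left(2167 - 57220\right) + 685 = -55053 + 685 = -54368$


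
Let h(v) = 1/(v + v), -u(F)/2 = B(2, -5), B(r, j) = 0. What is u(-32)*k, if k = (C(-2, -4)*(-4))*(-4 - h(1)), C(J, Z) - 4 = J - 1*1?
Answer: 0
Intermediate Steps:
u(F) = 0 (u(F) = -2*0 = 0)
C(J, Z) = 3 + J (C(J, Z) = 4 + (J - 1*1) = 4 + (J - 1) = 4 + (-1 + J) = 3 + J)
h(v) = 1/(2*v)
k = 18 (k = ((3 - 2)*(-4))*(-4 - 1/(2*1)) = (1*(-4))*(-4 - 1/2) = -4*(-4 - 1*½) = -4*(-4 - ½) = -4*(-9/2) = 18)
u(-32)*k = 0*18 = 0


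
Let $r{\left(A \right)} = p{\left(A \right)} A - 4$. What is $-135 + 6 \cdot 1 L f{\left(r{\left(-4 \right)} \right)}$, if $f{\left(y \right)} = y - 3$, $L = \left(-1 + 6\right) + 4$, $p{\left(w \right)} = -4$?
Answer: $351$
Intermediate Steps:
$r{\left(A \right)} = -4 - 4 A$ ($r{\left(A \right)} = - 4 A - 4 = -4 - 4 A$)
$L = 9$ ($L = 5 + 4 = 9$)
$f{\left(y \right)} = -3 + y$ ($f{\left(y \right)} = y - 3 = -3 + y$)
$-135 + 6 \cdot 1 L f{\left(r{\left(-4 \right)} \right)} = -135 + 6 \cdot 1 \cdot 9 \left(-3 - -12\right) = -135 + 6 \cdot 9 \left(-3 + \left(-4 + 16\right)\right) = -135 + 54 \left(-3 + 12\right) = -135 + 54 \cdot 9 = -135 + 486 = 351$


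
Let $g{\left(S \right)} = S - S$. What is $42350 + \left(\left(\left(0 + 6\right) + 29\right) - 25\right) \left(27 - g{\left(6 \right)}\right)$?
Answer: $42620$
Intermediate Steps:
$g{\left(S \right)} = 0$
$42350 + \left(\left(\left(0 + 6\right) + 29\right) - 25\right) \left(27 - g{\left(6 \right)}\right) = 42350 + \left(\left(\left(0 + 6\right) + 29\right) - 25\right) \left(27 - 0\right) = 42350 + \left(\left(6 + 29\right) - 25\right) \left(27 + 0\right) = 42350 + \left(35 - 25\right) 27 = 42350 + 10 \cdot 27 = 42350 + 270 = 42620$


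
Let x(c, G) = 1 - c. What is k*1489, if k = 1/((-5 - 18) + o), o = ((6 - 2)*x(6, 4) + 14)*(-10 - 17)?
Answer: 1489/139 ≈ 10.712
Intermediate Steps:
o = 162 (o = ((6 - 2)*(1 - 1*6) + 14)*(-10 - 17) = (4*(1 - 6) + 14)*(-27) = (4*(-5) + 14)*(-27) = (-20 + 14)*(-27) = -6*(-27) = 162)
k = 1/139 (k = 1/((-5 - 18) + 162) = 1/(-23 + 162) = 1/139 ≈ 0.0071942)
k*1489 = (1/139)*1489 = 1489/139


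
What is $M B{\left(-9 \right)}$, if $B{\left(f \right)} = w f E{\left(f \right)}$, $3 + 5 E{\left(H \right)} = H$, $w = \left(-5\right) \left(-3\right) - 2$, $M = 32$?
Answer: $\frac{44928}{5} \approx 8985.6$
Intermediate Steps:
$w = 13$ ($w = 15 - 2 = 13$)
$E{\left(H \right)} = - \frac{3}{5} + \frac{H}{5}$
$B{\left(f \right)} = 13 f \left(- \frac{3}{5} + \frac{f}{5}\right)$
$M B{\left(-9 \right)} = 32 \cdot \frac{13}{5} \left(-9\right) \left(-3 - 9\right) = 32 \cdot \frac{13}{5} \left(-9\right) \left(-12\right) = 32 \cdot \frac{1404}{5} = \frac{44928}{5}$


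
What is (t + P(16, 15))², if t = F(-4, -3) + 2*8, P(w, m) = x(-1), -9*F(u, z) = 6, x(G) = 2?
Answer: 2704/9 ≈ 300.44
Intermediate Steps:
F(u, z) = -⅔ (F(u, z) = -⅑*6 = -⅔)
P(w, m) = 2
t = 46/3 (t = -⅔ + 2*8 = -⅔ + 16 = 46/3 ≈ 15.333)
(t + P(16, 15))² = (46/3 + 2)² = (52/3)² = 2704/9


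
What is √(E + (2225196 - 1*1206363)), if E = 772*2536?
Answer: 5*√119065 ≈ 1725.3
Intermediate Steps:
E = 1957792
√(E + (2225196 - 1*1206363)) = √(1957792 + (2225196 - 1*1206363)) = √(1957792 + (2225196 - 1206363)) = √(1957792 + 1018833) = √2976625 = 5*√119065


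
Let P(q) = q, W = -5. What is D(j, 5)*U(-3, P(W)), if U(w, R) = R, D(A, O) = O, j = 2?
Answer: -25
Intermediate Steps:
D(j, 5)*U(-3, P(W)) = 5*(-5) = -25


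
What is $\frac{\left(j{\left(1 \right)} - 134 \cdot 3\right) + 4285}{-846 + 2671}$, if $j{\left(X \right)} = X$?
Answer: $\frac{3884}{1825} \approx 2.1282$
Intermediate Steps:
$\frac{\left(j{\left(1 \right)} - 134 \cdot 3\right) + 4285}{-846 + 2671} = \frac{\left(1 - 134 \cdot 3\right) + 4285}{-846 + 2671} = \frac{\left(1 - 402\right) + 4285}{1825} = \left(\left(1 - 402\right) + 4285\right) \frac{1}{1825} = \left(-401 + 4285\right) \frac{1}{1825} = 3884 \cdot \frac{1}{1825} = \frac{3884}{1825}$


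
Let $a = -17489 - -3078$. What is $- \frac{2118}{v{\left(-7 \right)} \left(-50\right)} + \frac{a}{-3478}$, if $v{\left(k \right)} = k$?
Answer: $- \frac{1161277}{608650} \approx -1.908$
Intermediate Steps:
$a = -14411$ ($a = -17489 + 3078 = -14411$)
$- \frac{2118}{v{\left(-7 \right)} \left(-50\right)} + \frac{a}{-3478} = - \frac{2118}{\left(-7\right) \left(-50\right)} - \frac{14411}{-3478} = - \frac{2118}{350} - - \frac{14411}{3478} = \left(-2118\right) \frac{1}{350} + \frac{14411}{3478} = - \frac{1059}{175} + \frac{14411}{3478} = - \frac{1161277}{608650}$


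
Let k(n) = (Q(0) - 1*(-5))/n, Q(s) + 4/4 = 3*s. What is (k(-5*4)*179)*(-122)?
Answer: 21838/5 ≈ 4367.6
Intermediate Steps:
Q(s) = -1 + 3*s
k(n) = 4/n (k(n) = ((-1 + 3*0) - 1*(-5))/n = ((-1 + 0) + 5)/n = (-1 + 5)/n = 4/n)
(k(-5*4)*179)*(-122) = ((4/((-5*4)))*179)*(-122) = ((4/(-20))*179)*(-122) = ((4*(-1/20))*179)*(-122) = -1/5*179*(-122) = -179/5*(-122) = 21838/5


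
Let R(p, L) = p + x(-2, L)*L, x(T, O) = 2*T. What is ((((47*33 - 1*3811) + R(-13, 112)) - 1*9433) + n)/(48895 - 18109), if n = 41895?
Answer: 29741/30786 ≈ 0.96606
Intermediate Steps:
R(p, L) = p - 4*L (R(p, L) = p + (2*(-2))*L = p - 4*L)
((((47*33 - 1*3811) + R(-13, 112)) - 1*9433) + n)/(48895 - 18109) = ((((47*33 - 1*3811) + (-13 - 4*112)) - 1*9433) + 41895)/(48895 - 18109) = ((((1551 - 3811) + (-13 - 448)) - 9433) + 41895)/30786 = (((-2260 - 461) - 9433) + 41895)*(1/30786) = ((-2721 - 9433) + 41895)*(1/30786) = (-12154 + 41895)*(1/30786) = 29741*(1/30786) = 29741/30786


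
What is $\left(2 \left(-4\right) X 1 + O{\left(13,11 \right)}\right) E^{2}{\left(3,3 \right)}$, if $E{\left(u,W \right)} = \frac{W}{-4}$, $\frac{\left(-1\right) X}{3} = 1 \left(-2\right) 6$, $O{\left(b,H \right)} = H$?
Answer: $- \frac{2493}{16} \approx -155.81$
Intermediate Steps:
$X = 36$ ($X = - 3 \cdot 1 \left(-2\right) 6 = - 3 \left(\left(-2\right) 6\right) = \left(-3\right) \left(-12\right) = 36$)
$E{\left(u,W \right)} = - \frac{W}{4}$ ($E{\left(u,W \right)} = W \left(- \frac{1}{4}\right) = - \frac{W}{4}$)
$\left(2 \left(-4\right) X 1 + O{\left(13,11 \right)}\right) E^{2}{\left(3,3 \right)} = \left(2 \left(-4\right) 36 \cdot 1 + 11\right) \left(\left(- \frac{1}{4}\right) 3\right)^{2} = \left(\left(-8\right) 36 \cdot 1 + 11\right) \left(- \frac{3}{4}\right)^{2} = \left(\left(-288\right) 1 + 11\right) \frac{9}{16} = \left(-288 + 11\right) \frac{9}{16} = \left(-277\right) \frac{9}{16} = - \frac{2493}{16}$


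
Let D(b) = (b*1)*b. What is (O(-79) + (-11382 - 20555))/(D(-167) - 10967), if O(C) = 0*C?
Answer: -31937/16922 ≈ -1.8873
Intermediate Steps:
D(b) = b**2 (D(b) = b*b = b**2)
O(C) = 0
(O(-79) + (-11382 - 20555))/(D(-167) - 10967) = (0 + (-11382 - 20555))/((-167)**2 - 10967) = (0 - 31937)/(27889 - 10967) = -31937/16922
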